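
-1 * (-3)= 3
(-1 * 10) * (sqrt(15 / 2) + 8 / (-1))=80 - 5 * sqrt(30)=52.61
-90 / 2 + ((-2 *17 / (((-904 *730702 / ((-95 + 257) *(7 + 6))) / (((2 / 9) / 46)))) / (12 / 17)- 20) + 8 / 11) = -10741278356707 / 167120315824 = -64.27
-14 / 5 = -2.80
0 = 0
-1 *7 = -7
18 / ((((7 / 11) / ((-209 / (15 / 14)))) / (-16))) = 441408 / 5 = 88281.60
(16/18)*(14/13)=112/117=0.96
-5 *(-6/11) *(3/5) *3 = 54/11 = 4.91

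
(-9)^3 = -729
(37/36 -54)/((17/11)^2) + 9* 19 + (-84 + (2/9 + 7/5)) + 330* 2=726.44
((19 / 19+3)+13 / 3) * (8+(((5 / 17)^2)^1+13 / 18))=1145575 / 15606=73.41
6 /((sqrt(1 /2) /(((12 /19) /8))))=9 * sqrt(2) /19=0.67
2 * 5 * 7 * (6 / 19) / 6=70 / 19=3.68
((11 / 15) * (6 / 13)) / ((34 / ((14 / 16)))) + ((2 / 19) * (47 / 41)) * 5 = 4214783 / 6886360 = 0.61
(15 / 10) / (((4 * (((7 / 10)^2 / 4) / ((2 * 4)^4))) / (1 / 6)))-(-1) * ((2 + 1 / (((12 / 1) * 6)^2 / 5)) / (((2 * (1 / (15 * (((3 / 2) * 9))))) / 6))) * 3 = 35979665 / 6272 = 5736.55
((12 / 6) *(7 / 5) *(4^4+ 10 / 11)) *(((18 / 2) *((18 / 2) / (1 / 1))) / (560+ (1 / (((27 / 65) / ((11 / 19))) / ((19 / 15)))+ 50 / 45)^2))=21025931724 / 205064695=102.53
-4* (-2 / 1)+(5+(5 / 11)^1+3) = 181 / 11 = 16.45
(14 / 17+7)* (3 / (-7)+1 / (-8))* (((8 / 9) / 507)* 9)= -589 / 8619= -0.07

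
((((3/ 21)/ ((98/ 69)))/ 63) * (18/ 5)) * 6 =414/ 12005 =0.03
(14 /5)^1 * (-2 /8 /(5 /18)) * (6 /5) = -378 /125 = -3.02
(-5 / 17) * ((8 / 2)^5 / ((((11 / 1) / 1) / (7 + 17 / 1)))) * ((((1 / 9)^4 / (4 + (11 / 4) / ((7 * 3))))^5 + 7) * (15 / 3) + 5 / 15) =-33116403269135903392755363940679680 / 1426326515359765149258640076211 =-23217.97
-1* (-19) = 19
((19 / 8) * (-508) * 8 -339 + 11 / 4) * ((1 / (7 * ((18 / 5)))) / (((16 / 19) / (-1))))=3795535 / 8064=470.68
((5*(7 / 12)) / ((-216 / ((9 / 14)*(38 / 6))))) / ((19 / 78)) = -65 / 288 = -0.23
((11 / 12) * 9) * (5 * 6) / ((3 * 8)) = 165 / 16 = 10.31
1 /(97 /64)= 64 /97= 0.66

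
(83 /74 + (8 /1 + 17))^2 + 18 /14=26204707 /38332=683.62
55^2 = 3025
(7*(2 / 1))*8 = 112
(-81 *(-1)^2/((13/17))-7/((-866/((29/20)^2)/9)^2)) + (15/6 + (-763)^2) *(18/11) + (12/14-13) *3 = 114407818039432724673/120112952960000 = 952501.92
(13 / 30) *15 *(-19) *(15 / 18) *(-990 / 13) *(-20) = -156750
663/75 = 221/25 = 8.84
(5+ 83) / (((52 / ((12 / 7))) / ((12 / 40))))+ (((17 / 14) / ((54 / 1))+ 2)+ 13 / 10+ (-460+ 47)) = -4017757 / 9828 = -408.81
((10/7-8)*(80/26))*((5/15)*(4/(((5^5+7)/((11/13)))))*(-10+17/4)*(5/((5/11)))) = 1280180/2778867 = 0.46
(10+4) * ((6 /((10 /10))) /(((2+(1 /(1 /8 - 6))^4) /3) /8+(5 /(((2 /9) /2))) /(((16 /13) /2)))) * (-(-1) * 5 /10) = 1639572816 /2857867871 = 0.57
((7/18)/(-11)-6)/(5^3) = -239/4950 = -0.05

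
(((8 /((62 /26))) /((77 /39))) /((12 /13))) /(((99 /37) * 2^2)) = 81289 /472626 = 0.17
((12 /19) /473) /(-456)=-1 /341506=-0.00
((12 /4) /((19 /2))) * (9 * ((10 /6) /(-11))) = -90 /209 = -0.43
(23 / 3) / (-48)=-23 / 144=-0.16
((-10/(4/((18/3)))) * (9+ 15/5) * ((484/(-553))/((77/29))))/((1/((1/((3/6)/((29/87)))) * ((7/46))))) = 76560/12719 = 6.02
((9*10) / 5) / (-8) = -9 / 4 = -2.25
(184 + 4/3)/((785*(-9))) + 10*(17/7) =3599258/148365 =24.26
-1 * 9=-9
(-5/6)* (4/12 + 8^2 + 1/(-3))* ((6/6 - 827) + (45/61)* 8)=43738.58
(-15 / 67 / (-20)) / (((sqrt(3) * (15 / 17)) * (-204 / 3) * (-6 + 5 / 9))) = 3 * sqrt(3) / 262640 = 0.00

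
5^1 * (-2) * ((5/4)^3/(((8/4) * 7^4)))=-625/153664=-0.00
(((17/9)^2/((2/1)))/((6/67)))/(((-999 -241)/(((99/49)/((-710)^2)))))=-212993/3307944528000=-0.00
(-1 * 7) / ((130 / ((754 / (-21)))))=29 / 15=1.93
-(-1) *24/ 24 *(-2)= -2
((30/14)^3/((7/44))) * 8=1188000/2401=494.79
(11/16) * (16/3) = 11/3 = 3.67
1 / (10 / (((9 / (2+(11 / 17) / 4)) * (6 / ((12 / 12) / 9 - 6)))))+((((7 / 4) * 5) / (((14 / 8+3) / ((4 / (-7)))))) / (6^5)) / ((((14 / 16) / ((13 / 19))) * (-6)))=-2898949129 / 6834498930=-0.42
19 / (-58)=-0.33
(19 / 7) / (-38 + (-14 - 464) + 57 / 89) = -1691 / 321069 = -0.01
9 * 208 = 1872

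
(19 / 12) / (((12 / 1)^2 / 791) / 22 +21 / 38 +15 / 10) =3141061 / 4088484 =0.77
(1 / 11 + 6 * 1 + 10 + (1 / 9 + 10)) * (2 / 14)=2594 / 693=3.74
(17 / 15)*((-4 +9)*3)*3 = 51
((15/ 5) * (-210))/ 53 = -630/ 53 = -11.89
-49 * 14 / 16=-343 / 8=-42.88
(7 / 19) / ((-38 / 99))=-0.96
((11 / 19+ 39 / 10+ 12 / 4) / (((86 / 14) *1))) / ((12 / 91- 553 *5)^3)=-7495770737 / 130127624557057464590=-0.00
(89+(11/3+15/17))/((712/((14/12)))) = 33397/217872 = 0.15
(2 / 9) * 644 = 1288 / 9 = 143.11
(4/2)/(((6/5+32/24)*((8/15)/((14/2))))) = 10.36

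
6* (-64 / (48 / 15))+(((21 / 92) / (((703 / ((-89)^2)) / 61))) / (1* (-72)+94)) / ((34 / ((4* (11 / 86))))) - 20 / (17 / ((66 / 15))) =-11826078607 / 94556312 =-125.07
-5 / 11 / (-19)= 5 / 209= 0.02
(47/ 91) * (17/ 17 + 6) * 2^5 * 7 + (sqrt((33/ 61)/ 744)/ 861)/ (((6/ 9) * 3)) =sqrt(41602)/ 13025208 + 10528/ 13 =809.85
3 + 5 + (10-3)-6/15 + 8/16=151/10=15.10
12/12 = 1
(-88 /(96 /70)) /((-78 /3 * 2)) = 385 /312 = 1.23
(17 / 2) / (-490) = -17 / 980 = -0.02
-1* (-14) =14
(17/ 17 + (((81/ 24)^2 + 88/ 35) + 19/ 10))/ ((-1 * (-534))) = 37643/ 1196160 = 0.03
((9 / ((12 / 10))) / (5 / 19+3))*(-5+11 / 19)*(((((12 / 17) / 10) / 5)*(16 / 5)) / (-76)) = 1512 / 250325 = 0.01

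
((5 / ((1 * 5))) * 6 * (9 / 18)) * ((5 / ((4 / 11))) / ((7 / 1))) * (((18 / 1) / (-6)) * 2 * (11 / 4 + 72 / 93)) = -216315 / 1736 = -124.61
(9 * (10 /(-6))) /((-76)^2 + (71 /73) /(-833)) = -304045 /117077571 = -0.00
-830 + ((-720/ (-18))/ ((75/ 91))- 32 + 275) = -8077/ 15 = -538.47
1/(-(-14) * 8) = 1/112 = 0.01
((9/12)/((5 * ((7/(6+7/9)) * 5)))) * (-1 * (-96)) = 488/175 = 2.79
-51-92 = -143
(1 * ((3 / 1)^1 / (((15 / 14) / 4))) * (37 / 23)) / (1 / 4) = 8288 / 115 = 72.07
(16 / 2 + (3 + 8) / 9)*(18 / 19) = 166 / 19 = 8.74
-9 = -9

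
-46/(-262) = 23/131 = 0.18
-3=-3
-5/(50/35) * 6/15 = -1.40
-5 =-5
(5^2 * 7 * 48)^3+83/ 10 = 592704000008.30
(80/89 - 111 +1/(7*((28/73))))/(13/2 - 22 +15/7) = 1914107/233002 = 8.21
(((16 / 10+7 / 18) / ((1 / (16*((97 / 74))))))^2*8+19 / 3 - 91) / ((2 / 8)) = 153415709528 / 2772225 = 55340.28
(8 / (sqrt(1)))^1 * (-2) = -16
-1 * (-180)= 180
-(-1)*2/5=2/5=0.40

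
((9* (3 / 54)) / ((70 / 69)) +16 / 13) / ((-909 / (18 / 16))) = -3137 / 1470560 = -0.00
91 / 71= 1.28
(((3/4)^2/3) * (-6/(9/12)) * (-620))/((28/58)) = 13485/7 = 1926.43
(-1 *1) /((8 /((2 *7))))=-1.75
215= 215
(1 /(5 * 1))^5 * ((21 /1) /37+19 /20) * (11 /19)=12353 /43937500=0.00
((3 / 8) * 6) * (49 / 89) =441 / 356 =1.24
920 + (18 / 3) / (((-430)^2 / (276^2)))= 42641264 / 46225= 922.47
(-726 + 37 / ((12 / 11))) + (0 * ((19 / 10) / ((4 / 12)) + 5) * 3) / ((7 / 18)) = -8305 / 12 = -692.08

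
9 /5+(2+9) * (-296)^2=4818889 /5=963777.80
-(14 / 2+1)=-8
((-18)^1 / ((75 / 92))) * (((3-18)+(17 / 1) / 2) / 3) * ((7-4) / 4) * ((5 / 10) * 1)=897 / 50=17.94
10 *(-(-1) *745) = 7450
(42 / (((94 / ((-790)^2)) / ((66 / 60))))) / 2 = 7208355 / 47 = 153369.26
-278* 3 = -834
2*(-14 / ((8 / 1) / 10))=-35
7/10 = 0.70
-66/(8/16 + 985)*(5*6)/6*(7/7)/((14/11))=-1210/4599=-0.26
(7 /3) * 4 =9.33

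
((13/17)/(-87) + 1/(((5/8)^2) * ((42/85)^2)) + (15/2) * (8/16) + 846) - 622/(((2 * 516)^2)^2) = 11785407278795553541/13700354122377216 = 860.23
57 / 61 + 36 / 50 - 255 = -386352 / 1525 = -253.35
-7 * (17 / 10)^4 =-584647 / 10000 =-58.46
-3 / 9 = -0.33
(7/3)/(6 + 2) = 7/24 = 0.29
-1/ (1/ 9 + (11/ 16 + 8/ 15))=-0.75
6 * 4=24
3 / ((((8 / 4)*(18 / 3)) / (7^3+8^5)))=33111 / 4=8277.75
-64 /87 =-0.74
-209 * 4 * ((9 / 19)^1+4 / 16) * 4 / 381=-6.35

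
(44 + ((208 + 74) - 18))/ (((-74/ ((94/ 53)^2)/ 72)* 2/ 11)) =-538854624/ 103933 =-5184.63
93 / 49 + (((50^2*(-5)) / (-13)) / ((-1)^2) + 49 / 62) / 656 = 87178661 / 25908064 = 3.36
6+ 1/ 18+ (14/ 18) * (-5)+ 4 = 37/ 6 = 6.17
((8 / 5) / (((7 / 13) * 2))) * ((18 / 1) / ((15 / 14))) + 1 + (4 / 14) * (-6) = 4243 / 175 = 24.25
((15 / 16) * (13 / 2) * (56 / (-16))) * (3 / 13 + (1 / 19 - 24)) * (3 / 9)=168.61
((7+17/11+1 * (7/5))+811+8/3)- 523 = 49601/165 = 300.61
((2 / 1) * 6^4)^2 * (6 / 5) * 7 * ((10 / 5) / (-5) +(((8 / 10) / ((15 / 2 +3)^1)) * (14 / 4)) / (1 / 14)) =188116992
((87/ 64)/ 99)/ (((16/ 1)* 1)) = 29/ 33792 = 0.00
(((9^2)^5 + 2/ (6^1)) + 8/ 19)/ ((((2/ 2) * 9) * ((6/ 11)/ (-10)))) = -10931069099500/ 1539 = -7102708966.54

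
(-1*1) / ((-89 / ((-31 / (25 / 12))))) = -372 / 2225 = -0.17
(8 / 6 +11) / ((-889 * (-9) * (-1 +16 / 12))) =37 / 8001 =0.00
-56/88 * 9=-63/11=-5.73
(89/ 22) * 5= 445/ 22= 20.23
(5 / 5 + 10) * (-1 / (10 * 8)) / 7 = -11 / 560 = -0.02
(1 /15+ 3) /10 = 23 /75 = 0.31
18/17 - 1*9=-135/17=-7.94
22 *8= 176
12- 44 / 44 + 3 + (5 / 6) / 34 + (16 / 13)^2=535733 / 34476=15.54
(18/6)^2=9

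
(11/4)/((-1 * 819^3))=-11/2197413036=-0.00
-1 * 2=-2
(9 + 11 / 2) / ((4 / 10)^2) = 725 / 8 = 90.62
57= 57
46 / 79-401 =-31633 / 79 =-400.42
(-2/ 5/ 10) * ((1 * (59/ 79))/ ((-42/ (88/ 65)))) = 2596/ 2695875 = 0.00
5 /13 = 0.38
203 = 203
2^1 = 2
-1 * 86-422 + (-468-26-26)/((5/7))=-1236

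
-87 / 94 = -0.93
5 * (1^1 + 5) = 30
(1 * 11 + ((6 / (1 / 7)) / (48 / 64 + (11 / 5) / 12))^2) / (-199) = -2036 / 199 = -10.23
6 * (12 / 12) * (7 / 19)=2.21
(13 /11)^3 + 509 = 679676 /1331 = 510.65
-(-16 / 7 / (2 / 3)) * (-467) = -11208 / 7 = -1601.14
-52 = -52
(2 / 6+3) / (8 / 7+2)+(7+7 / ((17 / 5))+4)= 7921 / 561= 14.12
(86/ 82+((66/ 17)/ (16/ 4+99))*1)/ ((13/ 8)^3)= 0.25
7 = 7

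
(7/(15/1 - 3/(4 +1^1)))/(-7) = -0.07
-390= -390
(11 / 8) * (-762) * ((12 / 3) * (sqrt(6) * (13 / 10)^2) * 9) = -6374511 * sqrt(6) / 100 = -156142.99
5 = 5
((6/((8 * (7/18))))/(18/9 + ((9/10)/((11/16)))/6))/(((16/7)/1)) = 1485/3904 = 0.38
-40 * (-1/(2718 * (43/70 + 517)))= 1400/49240647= 0.00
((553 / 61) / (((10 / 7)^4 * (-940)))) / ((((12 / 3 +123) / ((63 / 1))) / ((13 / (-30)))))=362476569 / 728218000000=0.00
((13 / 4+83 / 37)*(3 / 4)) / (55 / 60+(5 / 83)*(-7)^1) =607311 / 72964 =8.32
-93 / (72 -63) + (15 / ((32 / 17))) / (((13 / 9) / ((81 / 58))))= -190283 / 72384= -2.63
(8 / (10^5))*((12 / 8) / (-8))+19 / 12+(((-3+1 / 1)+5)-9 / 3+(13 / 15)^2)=2.33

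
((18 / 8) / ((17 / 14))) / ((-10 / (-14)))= 441 / 170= 2.59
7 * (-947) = -6629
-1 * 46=-46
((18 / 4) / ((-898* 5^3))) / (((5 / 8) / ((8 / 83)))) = -144 / 23291875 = -0.00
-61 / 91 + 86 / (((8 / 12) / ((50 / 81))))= 194003 / 2457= 78.96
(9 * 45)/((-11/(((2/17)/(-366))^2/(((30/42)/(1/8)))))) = -63/94632472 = -0.00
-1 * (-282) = 282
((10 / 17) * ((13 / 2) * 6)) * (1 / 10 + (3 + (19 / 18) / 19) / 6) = 4277 / 306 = 13.98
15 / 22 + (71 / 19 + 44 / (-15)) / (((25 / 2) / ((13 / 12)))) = 176686 / 235125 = 0.75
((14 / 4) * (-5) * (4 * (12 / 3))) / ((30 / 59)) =-1652 / 3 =-550.67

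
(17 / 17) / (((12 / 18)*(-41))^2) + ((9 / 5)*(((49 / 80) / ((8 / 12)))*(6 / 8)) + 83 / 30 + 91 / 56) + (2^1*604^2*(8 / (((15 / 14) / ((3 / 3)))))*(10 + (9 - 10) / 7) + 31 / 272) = 53700920.95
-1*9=-9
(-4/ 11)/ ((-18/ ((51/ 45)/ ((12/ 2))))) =17/ 4455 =0.00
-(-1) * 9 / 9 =1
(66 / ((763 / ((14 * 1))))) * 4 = 528 / 109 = 4.84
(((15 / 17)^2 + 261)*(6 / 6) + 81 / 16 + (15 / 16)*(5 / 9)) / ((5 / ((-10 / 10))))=-927211 / 17340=-53.47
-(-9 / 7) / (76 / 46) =207 / 266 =0.78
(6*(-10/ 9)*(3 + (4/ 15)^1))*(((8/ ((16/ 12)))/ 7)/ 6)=-28/ 9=-3.11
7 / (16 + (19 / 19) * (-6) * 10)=-7 / 44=-0.16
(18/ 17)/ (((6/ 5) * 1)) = 15/ 17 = 0.88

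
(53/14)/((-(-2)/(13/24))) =1.03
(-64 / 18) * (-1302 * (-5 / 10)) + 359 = -5867 / 3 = -1955.67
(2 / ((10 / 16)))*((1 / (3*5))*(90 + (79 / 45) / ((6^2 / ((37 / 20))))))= 2918923 / 151875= 19.22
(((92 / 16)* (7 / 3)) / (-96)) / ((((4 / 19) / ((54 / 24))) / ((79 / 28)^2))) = -2727317 / 229376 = -11.89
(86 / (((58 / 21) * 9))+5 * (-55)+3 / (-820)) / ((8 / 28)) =-135603587 / 142680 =-950.40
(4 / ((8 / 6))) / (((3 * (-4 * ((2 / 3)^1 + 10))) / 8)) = -3 / 16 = -0.19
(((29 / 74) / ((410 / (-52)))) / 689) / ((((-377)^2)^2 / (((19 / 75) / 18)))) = -19 / 378035535954345750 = -0.00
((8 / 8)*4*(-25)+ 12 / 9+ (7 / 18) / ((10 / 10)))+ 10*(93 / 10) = -95 / 18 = -5.28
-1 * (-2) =2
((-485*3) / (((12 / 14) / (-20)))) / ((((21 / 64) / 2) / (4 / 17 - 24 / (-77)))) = 444492800 / 3927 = 113188.90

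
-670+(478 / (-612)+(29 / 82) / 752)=-6328541051 / 9434592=-670.78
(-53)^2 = 2809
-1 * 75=-75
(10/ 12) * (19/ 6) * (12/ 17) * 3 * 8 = 760/ 17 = 44.71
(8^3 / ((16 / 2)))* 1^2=64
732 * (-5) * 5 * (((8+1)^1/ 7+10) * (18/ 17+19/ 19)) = -7228500/ 17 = -425205.88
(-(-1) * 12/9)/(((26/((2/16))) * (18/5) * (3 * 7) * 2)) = 5/117936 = 0.00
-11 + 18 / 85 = -917 / 85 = -10.79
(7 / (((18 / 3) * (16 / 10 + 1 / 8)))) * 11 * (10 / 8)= 1925 / 207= 9.30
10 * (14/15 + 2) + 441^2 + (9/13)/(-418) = 3170907427/16302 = 194510.33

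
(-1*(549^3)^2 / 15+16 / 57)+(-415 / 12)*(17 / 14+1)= -29132361784115607559 / 15960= -1825335951385689.70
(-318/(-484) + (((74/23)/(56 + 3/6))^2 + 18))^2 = 930446874678355562089/2672119337690832964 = 348.21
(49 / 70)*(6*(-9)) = -189 / 5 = -37.80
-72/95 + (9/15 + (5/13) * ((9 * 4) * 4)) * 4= 275628/1235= 223.18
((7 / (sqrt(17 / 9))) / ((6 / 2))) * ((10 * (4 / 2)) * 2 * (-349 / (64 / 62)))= -378665 * sqrt(17) / 68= -22959.94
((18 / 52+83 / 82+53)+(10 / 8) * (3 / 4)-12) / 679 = 369227 / 5790512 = 0.06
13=13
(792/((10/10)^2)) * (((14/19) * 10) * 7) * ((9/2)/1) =3492720/19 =183827.37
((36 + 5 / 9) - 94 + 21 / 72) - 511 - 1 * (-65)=-36227 / 72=-503.15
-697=-697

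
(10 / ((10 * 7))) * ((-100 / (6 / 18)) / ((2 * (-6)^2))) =-0.60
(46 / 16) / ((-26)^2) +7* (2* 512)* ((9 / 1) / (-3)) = -116293609 / 5408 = -21504.00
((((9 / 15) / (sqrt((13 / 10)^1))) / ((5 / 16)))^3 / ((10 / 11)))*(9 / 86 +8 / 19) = 522491904*sqrt(130) / 2157390625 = 2.76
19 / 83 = 0.23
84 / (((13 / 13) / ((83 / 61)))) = 6972 / 61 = 114.30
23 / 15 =1.53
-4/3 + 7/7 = -1/3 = -0.33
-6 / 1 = -6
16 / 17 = 0.94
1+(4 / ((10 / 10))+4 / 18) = 5.22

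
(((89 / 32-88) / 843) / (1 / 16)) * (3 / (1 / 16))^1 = -21816 / 281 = -77.64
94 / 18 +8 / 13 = 683 / 117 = 5.84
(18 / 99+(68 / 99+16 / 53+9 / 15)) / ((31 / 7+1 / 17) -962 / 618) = 569349907 / 942422415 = 0.60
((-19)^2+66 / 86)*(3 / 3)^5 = 15556 / 43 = 361.77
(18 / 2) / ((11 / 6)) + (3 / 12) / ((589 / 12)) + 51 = 55.91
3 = 3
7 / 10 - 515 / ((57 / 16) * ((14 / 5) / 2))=-409207 / 3990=-102.56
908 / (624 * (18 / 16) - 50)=227 / 163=1.39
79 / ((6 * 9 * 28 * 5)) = 79 / 7560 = 0.01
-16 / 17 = -0.94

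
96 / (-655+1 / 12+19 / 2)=-1152 / 7745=-0.15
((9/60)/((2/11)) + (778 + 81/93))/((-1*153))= -966823/189720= -5.10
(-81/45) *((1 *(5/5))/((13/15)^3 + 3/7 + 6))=-42525/167254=-0.25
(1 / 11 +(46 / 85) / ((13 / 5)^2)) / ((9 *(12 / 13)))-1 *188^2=-3093163703 / 87516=-35343.98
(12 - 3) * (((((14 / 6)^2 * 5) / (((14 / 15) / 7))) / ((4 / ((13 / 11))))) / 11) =47775 / 968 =49.35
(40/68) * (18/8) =45/34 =1.32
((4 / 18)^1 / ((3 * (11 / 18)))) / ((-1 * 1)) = -4 / 33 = -0.12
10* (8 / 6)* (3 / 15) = 8 / 3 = 2.67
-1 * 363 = -363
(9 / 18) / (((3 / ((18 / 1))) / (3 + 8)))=33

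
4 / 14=2 / 7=0.29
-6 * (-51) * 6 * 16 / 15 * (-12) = -117504 / 5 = -23500.80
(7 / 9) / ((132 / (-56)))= -98 / 297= -0.33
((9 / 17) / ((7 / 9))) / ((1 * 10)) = 81 / 1190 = 0.07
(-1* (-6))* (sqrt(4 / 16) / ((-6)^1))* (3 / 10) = -3 / 20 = -0.15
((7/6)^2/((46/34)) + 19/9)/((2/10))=12905/828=15.59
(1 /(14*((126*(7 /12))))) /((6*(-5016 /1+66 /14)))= -1 /30939678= -0.00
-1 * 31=-31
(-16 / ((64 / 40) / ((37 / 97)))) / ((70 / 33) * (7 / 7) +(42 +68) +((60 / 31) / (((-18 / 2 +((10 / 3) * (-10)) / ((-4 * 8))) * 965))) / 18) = -6976507065 / 205067000242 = -0.03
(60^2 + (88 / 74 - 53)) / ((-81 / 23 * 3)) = -335501 / 999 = -335.84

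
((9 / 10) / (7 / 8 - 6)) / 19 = -36 / 3895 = -0.01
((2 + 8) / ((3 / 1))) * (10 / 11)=100 / 33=3.03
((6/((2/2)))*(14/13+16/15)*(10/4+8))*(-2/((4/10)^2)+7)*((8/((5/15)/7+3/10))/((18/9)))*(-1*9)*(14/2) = 538445.66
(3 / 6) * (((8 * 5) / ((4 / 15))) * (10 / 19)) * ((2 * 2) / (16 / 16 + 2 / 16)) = 8000 / 57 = 140.35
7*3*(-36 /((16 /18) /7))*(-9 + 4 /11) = 1131165 /22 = 51416.59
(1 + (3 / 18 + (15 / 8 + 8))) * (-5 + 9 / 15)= -583 / 12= -48.58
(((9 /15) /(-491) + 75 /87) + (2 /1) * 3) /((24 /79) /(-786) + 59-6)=5055051842 /39049959135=0.13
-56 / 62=-28 / 31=-0.90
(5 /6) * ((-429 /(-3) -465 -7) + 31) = -745 /3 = -248.33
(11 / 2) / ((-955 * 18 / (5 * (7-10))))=11 / 2292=0.00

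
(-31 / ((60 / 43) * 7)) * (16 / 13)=-5332 / 1365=-3.91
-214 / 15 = -14.27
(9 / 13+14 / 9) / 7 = 263 / 819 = 0.32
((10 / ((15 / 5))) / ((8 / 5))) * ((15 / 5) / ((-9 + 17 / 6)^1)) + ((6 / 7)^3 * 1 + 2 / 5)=2059 / 126910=0.02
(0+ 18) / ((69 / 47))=282 / 23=12.26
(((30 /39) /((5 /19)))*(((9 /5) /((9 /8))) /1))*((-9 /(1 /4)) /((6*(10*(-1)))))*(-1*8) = -7296 /325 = -22.45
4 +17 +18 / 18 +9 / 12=91 / 4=22.75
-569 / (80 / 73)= -41537 / 80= -519.21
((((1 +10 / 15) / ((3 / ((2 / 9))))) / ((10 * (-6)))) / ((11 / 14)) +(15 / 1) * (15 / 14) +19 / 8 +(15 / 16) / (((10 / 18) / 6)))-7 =403574 / 18711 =21.57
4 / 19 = 0.21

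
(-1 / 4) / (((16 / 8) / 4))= -1 / 2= -0.50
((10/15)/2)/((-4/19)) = -19/12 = -1.58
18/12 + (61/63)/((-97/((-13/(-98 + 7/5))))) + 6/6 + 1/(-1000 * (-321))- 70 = -21318448163629/315822591000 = -67.50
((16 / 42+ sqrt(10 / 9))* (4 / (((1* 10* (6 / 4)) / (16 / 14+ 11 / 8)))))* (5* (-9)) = -141* sqrt(10) / 14- 564 / 49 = -43.36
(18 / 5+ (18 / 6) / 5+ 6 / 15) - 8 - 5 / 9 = -178 / 45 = -3.96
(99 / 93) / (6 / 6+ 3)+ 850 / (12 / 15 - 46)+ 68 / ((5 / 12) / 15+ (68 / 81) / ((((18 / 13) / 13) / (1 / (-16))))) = -6261062093 / 37986532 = -164.82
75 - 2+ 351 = 424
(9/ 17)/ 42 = 3/ 238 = 0.01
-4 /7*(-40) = 160 /7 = 22.86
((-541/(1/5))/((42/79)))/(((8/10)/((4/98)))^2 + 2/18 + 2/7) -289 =-366108431/1211354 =-302.23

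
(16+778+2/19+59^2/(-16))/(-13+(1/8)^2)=-233692/5263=-44.40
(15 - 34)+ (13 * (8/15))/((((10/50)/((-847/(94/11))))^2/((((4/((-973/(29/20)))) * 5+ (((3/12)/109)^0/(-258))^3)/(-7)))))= 1216998390452959/168291830844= 7231.48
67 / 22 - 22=-417 / 22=-18.95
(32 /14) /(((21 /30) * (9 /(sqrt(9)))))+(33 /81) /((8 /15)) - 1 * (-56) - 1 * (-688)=2631367 /3528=745.85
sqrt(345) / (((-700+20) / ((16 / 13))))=-0.03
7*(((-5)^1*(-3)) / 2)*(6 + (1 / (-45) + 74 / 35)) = 2549 / 6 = 424.83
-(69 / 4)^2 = -4761 / 16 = -297.56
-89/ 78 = -1.14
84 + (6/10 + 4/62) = 13123/155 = 84.66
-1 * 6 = -6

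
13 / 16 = 0.81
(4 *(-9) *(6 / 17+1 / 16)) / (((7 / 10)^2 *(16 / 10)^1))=-127125 / 6664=-19.08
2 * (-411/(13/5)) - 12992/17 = -238766/221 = -1080.39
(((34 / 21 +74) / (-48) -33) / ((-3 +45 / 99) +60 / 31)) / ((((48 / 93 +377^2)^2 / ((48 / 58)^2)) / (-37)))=-105644576081 / 1485693867800799475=-0.00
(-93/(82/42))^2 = 2269.01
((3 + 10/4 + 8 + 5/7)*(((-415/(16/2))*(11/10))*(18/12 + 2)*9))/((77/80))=-743265/28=-26545.18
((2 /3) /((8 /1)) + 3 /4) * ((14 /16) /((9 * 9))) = 35 /3888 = 0.01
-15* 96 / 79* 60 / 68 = -21600 / 1343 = -16.08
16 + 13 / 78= 97 / 6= 16.17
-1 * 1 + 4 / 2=1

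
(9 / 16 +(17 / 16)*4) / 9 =77 / 144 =0.53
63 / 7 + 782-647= 144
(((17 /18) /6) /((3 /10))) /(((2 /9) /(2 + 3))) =11.81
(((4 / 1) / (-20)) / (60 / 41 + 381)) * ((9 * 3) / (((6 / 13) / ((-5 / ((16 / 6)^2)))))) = 14391 / 669056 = 0.02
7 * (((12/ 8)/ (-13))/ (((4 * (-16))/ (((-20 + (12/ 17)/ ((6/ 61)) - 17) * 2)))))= -819/ 1088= -0.75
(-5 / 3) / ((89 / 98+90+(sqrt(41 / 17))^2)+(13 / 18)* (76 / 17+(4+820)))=-24990 / 10370747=-0.00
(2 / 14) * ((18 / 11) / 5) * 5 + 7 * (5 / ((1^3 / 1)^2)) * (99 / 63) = 4253 / 77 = 55.23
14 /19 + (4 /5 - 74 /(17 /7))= -46728 /1615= -28.93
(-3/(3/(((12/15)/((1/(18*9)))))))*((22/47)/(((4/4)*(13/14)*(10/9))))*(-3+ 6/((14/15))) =-3079296/15275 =-201.59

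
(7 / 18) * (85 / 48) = 595 / 864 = 0.69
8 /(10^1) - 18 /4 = -37 /10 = -3.70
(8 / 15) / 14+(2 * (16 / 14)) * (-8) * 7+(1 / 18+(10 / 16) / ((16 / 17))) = -5130409 / 40320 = -127.24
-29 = -29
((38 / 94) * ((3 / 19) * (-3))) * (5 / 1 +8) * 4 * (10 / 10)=-468 / 47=-9.96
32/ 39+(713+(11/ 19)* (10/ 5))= 529799/ 741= 714.98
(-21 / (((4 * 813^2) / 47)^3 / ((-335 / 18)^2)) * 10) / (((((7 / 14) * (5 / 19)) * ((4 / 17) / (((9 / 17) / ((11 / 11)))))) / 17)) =-26344123291675 / 221770866626022304512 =-0.00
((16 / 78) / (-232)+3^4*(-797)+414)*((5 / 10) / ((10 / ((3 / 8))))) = -36272867 / 30160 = -1202.68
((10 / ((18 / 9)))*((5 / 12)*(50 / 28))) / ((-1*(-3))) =625 / 504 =1.24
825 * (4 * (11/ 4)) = 9075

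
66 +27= 93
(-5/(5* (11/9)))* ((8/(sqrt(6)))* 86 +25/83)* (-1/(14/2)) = 225/6391 +1032* sqrt(6)/77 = 32.86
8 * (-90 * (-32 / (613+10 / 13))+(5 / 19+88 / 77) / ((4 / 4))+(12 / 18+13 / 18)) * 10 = 5720753960 / 9550863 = 598.98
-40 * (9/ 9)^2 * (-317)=12680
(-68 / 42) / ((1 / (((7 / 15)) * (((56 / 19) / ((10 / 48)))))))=-15232 / 1425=-10.69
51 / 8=6.38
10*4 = 40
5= 5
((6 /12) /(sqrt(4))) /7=1 /28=0.04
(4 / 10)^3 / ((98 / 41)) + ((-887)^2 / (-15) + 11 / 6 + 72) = -1924869691 / 36750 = -52377.41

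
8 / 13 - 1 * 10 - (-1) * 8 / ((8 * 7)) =-841 / 91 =-9.24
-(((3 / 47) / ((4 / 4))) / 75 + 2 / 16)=-1183 / 9400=-0.13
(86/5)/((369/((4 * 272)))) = 93568/1845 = 50.71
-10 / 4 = -5 / 2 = -2.50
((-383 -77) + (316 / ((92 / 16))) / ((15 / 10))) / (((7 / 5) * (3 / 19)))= -2775140 / 1449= -1915.21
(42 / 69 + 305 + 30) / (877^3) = 7719 / 15514101059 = 0.00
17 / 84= 0.20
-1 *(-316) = 316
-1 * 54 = -54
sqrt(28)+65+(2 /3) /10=2 * sqrt(7)+976 /15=70.36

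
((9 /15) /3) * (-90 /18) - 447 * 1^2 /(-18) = 143 /6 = 23.83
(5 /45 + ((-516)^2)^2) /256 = 638030317825 /2304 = 276922881.00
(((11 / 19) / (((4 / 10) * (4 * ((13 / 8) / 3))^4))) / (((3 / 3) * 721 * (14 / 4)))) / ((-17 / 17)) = -71280 / 2738799973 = -0.00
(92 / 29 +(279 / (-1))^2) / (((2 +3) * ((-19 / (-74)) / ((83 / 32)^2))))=575416104533 / 1410560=407934.51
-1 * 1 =-1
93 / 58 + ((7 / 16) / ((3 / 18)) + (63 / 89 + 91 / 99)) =11969543 / 2044152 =5.86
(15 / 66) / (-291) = -5 / 6402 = -0.00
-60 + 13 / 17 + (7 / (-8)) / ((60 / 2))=-241799 / 4080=-59.26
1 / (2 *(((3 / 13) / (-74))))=-160.33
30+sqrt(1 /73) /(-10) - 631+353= -248 - sqrt(73) /730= -248.01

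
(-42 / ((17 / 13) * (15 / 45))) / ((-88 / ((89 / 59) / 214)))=0.01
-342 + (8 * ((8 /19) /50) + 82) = -259.93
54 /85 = 0.64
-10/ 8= -5/ 4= -1.25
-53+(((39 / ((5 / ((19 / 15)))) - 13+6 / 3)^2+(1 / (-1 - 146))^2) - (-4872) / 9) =6612188956 / 13505625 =489.59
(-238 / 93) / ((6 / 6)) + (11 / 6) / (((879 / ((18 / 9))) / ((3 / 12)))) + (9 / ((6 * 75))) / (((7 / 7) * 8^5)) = -342616801453 / 133934284800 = -2.56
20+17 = 37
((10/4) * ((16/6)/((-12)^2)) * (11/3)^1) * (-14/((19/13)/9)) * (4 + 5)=-5005/38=-131.71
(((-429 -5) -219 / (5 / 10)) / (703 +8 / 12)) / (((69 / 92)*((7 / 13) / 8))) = -362752 / 14777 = -24.55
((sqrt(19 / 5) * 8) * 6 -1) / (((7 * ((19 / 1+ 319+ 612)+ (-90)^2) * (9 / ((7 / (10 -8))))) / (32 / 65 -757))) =16391 / 3529500 -65564 * sqrt(95) / 1470625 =-0.43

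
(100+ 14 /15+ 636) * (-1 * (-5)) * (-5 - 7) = -44216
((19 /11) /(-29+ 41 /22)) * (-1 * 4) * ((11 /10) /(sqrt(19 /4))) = 88 * sqrt(19) /2985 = 0.13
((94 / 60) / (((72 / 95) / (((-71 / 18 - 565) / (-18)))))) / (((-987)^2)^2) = 3971 / 57677101828416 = 0.00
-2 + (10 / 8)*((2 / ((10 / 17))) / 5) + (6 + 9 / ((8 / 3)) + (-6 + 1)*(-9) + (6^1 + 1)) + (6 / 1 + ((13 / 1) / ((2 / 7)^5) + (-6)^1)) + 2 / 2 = 1102251 / 160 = 6889.07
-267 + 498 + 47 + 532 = 810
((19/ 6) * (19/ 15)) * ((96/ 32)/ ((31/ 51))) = 6137/ 310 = 19.80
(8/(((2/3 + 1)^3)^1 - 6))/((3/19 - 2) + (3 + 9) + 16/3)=-12312/32671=-0.38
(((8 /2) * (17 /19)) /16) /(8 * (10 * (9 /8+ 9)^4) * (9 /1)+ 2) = 1088 /36804956183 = 0.00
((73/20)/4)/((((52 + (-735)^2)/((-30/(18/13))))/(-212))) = 50297/6483324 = 0.01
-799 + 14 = -785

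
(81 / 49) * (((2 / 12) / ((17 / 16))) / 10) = 108 / 4165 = 0.03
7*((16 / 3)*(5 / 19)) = 560 / 57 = 9.82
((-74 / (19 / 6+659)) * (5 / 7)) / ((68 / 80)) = -0.09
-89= -89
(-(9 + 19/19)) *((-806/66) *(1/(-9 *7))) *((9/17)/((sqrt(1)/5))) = -20150/3927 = -5.13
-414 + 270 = -144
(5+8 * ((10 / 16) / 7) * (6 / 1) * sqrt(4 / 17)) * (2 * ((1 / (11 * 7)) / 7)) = 120 * sqrt(17) / 64141+10 / 539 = 0.03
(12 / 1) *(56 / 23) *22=14784 / 23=642.78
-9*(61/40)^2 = -33489/1600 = -20.93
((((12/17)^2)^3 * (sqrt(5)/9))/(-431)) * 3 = -0.00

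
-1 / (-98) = 1 / 98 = 0.01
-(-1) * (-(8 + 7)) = -15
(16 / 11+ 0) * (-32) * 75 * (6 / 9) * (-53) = 1356800 / 11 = 123345.45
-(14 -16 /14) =-12.86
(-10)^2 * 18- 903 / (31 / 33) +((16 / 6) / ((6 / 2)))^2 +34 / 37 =78083779 / 92907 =840.45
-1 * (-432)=432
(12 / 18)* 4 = 8 / 3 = 2.67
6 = 6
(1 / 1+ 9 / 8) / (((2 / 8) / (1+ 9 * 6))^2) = 102850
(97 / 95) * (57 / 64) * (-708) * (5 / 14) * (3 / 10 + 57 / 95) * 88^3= -4936018824 / 35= -141029109.26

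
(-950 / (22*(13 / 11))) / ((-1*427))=475 / 5551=0.09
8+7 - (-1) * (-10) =5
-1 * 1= -1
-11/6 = -1.83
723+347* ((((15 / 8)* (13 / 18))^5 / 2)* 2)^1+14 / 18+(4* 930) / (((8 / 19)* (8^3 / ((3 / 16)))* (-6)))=2303.36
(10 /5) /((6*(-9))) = -1 /27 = -0.04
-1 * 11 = -11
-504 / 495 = -1.02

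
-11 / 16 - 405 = -6491 / 16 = -405.69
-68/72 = -17/18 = -0.94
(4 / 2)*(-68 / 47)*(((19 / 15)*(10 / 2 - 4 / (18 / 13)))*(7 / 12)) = -85918 / 19035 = -4.51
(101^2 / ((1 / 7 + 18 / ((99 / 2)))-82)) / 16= -785477 / 100400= -7.82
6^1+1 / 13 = 79 / 13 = 6.08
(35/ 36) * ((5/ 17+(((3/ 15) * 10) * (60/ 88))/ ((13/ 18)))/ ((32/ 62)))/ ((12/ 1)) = 5755925/ 16803072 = 0.34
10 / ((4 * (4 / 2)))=5 / 4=1.25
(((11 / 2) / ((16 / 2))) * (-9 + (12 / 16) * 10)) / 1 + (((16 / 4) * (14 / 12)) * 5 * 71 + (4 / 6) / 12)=476839 / 288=1655.69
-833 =-833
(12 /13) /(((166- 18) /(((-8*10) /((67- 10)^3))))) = -80 /29692611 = -0.00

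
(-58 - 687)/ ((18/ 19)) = -14155/ 18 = -786.39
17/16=1.06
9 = 9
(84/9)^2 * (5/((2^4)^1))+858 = 7967/9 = 885.22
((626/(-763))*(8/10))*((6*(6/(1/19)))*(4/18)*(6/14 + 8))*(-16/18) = 179646976/240345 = 747.45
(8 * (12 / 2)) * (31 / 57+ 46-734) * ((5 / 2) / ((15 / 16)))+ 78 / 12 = -87987.89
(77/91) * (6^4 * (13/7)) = 14256/7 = 2036.57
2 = 2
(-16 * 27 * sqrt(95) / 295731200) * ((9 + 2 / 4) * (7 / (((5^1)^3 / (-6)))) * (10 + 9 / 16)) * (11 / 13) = 81081 * sqrt(95) / 1945600000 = 0.00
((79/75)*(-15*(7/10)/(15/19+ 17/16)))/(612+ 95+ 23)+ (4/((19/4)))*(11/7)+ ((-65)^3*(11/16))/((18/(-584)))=6125664.51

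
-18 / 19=-0.95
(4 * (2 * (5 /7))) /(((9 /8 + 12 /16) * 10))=32 /105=0.30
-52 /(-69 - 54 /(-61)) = 3172 /4155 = 0.76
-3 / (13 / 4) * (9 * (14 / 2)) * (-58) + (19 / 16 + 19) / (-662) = 464433817 / 137696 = 3372.89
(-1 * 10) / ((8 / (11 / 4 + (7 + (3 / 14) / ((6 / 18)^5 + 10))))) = -3325605 / 272272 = -12.21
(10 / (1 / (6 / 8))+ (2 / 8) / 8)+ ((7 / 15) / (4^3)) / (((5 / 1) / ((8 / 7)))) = 18079 / 2400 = 7.53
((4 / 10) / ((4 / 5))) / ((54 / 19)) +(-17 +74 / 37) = -1601 / 108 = -14.82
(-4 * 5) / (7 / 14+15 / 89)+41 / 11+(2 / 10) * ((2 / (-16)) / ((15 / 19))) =-20593471 / 785400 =-26.22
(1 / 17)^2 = 1 / 289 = 0.00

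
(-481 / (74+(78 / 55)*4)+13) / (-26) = -2347 / 8764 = -0.27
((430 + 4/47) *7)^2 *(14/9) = 31144841784/2209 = 14099068.26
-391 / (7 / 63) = -3519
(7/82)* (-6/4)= -21/164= -0.13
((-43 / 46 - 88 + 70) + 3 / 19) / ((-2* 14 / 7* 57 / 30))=82055 / 33212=2.47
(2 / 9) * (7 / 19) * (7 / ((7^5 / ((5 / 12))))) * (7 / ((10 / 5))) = 5 / 100548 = 0.00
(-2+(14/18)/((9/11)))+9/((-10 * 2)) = -2429/1620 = -1.50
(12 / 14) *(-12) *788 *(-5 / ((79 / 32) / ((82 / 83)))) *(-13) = -210830.13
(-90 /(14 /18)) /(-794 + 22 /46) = 18630 /127757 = 0.15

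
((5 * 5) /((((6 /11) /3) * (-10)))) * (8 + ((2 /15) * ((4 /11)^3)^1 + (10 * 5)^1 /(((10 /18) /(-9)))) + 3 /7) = 112022719 /10164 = 11021.52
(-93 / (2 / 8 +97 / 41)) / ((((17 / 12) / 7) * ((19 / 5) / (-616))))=119575680 / 4199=28477.18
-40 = -40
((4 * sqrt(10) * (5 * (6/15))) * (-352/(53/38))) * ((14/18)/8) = -93632 * sqrt(10)/477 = -620.73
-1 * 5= -5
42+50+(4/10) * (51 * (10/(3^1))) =160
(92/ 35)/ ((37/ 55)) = 1012/ 259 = 3.91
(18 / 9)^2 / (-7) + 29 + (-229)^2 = 367286 / 7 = 52469.43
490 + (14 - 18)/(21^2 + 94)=489.99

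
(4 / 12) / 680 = 1 / 2040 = 0.00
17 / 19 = 0.89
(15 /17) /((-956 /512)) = -1920 /4063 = -0.47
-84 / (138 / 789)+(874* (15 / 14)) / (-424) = -482.47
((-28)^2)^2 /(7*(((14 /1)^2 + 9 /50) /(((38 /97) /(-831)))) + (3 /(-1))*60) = -1167846400 /5535060441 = -0.21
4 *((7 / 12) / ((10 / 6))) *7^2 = 343 / 5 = 68.60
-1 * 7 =-7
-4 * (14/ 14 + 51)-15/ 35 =-1459/ 7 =-208.43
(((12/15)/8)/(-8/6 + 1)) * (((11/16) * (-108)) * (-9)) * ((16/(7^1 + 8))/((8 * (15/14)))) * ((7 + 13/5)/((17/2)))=-28.18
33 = 33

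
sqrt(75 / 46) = 1.28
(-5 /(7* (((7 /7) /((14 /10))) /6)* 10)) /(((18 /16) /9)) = -24 /5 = -4.80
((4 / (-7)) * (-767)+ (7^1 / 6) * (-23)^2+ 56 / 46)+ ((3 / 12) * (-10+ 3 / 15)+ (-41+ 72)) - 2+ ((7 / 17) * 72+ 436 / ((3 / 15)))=540754591 / 164220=3292.87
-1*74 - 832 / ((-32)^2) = -74.81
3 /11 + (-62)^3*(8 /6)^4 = -671131405 /891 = -753233.90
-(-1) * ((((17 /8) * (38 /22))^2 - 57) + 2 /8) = -335143 /7744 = -43.28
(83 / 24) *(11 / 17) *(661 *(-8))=-603493 / 51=-11833.20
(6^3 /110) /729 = 4 /1485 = 0.00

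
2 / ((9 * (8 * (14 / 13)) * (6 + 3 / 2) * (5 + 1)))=13 / 22680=0.00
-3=-3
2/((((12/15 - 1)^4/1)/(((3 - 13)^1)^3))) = -1250000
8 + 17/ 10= 97/ 10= 9.70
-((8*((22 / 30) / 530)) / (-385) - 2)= 278254 / 139125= 2.00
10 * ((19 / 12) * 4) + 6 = 69.33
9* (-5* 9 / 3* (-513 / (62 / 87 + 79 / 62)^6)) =1705755523661763622112249280 / 1515093323025424648306969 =1125.84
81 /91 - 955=-86824 /91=-954.11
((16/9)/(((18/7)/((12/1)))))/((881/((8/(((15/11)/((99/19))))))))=216832/753255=0.29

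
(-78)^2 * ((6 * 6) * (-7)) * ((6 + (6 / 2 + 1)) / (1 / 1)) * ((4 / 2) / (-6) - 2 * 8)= 250417440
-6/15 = -2/5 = -0.40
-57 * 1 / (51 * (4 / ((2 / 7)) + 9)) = -0.05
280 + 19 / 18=5059 / 18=281.06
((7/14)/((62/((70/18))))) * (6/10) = 7/372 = 0.02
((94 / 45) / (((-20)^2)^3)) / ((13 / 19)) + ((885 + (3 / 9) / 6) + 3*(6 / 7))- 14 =114480080006251 / 131040000000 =873.63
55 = 55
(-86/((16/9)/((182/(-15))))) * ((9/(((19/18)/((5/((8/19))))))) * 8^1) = 950859/2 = 475429.50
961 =961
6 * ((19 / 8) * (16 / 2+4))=171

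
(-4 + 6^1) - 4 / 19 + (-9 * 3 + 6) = -365 / 19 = -19.21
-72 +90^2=8028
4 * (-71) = -284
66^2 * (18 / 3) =26136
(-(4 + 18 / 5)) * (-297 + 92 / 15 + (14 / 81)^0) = 165224 / 75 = 2202.99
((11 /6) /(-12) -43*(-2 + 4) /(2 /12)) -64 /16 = -37451 /72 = -520.15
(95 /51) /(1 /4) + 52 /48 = 1741 /204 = 8.53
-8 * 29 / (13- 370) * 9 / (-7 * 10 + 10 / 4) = -464 / 5355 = -0.09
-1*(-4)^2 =-16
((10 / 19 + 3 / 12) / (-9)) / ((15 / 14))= -413 / 5130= -0.08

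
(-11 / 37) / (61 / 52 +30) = -572 / 59977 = -0.01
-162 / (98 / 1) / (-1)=81 / 49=1.65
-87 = -87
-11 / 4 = -2.75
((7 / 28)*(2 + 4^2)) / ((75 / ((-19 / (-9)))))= 19 / 150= 0.13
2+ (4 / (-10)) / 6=29 / 15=1.93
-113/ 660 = -0.17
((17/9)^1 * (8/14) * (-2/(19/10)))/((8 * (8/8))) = -170/1197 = -0.14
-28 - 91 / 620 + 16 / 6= -47393 / 1860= -25.48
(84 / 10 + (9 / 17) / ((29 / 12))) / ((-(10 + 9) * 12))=-3541 / 93670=-0.04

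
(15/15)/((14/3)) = 3/14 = 0.21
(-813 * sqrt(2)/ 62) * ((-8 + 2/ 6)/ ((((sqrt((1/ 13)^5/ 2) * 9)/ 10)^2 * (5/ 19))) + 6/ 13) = 11432489991301 * sqrt(2)/ 32643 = 495297074.33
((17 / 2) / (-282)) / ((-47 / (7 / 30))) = 119 / 795240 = 0.00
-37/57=-0.65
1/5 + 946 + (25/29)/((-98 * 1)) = 13445377/14210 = 946.19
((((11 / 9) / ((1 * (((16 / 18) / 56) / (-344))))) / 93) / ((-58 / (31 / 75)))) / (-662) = -6622 / 2159775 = -0.00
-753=-753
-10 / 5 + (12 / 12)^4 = -1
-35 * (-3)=105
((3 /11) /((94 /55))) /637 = 0.00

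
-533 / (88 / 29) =-15457 / 88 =-175.65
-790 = -790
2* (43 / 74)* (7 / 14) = 43 / 74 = 0.58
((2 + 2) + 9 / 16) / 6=73 / 96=0.76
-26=-26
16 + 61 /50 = 861 /50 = 17.22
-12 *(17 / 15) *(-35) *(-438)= -208488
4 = 4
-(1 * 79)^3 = -493039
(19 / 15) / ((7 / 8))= 152 / 105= 1.45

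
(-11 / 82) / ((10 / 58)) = -319 / 410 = -0.78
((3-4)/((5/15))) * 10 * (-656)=19680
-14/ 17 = -0.82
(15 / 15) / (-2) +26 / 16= 9 / 8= 1.12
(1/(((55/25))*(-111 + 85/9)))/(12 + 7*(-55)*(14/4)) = 45/13427117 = 0.00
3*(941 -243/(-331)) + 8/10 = 4677034/1655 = 2826.00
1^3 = 1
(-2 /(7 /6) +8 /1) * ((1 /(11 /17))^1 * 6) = 408 /7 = 58.29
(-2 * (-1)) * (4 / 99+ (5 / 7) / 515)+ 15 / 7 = 22703 / 10197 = 2.23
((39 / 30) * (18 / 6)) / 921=13 / 3070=0.00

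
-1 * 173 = -173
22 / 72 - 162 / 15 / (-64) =683 / 1440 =0.47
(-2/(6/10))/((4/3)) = -5/2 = -2.50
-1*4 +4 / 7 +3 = -3 / 7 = -0.43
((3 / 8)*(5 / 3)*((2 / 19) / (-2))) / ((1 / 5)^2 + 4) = -125 / 15352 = -0.01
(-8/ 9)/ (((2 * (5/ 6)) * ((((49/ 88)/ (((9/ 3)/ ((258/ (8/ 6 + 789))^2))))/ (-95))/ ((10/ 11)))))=17089788640/ 7338681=2328.73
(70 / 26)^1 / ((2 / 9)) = 315 / 26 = 12.12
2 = 2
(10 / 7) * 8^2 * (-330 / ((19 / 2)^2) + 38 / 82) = -30247040 / 103607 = -291.94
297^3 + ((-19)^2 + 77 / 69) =1807692023 / 69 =26198435.12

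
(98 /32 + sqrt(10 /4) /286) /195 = sqrt(10) /111540 + 49 /3120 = 0.02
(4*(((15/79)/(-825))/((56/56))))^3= -64/82029363625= -0.00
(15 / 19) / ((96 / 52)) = 65 / 152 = 0.43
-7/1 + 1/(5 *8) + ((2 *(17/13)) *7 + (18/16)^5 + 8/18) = 260302897/19169280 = 13.58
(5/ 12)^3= 125/ 1728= 0.07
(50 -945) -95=-990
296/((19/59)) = 17464/19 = 919.16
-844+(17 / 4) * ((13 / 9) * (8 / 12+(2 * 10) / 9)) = -133855 / 162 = -826.27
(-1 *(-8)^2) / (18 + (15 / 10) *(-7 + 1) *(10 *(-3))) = -0.22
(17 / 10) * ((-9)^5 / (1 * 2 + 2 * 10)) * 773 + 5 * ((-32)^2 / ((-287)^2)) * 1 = -63915287725021 / 18121180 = -3527104.07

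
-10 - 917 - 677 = -1604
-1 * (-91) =91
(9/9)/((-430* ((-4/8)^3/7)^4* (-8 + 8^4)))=-87808/15695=-5.59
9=9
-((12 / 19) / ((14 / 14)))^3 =-1728 / 6859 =-0.25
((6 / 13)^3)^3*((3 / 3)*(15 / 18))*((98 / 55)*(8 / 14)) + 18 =2099784934350 / 116649493103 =18.00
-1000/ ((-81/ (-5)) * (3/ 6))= -10000/ 81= -123.46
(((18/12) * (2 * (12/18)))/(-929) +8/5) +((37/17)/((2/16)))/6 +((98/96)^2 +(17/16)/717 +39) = 1936860250699/43482551040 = 44.54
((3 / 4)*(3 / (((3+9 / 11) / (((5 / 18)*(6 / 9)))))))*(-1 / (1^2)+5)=55 / 126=0.44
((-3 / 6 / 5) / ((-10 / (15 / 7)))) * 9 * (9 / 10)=243 / 1400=0.17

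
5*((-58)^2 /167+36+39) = 79445 /167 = 475.72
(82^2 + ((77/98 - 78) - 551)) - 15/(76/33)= 3239493/532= 6089.27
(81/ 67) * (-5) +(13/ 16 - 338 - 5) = -373305/ 1072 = -348.23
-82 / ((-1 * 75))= 82 / 75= 1.09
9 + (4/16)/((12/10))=221/24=9.21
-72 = -72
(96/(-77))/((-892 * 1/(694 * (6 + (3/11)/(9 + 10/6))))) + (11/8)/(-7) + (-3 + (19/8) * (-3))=-3382165/755524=-4.48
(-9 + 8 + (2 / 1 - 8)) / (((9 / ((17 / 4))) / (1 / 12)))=-119 / 432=-0.28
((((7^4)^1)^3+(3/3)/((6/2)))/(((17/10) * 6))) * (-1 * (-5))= 1038096540100/153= 6784944706.54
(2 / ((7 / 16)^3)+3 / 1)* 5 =46105 / 343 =134.42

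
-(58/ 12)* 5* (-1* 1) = 145/ 6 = 24.17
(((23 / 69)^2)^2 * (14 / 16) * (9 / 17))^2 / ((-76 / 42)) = -343 / 18976896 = -0.00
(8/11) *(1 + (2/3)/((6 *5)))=368/495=0.74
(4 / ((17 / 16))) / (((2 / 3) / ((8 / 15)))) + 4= 596 / 85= 7.01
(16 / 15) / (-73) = -16 / 1095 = -0.01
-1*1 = -1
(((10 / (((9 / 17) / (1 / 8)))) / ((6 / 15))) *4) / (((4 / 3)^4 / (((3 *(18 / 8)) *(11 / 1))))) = 1136025 / 2048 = 554.70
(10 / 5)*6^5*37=575424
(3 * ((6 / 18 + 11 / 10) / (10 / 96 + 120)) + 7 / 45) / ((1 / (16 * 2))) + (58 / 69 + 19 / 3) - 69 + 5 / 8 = -2629086941 / 47734200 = -55.08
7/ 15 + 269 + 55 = 4867/ 15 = 324.47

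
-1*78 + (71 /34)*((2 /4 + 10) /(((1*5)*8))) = -210669 /2720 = -77.45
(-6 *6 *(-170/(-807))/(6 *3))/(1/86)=-29240/807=-36.23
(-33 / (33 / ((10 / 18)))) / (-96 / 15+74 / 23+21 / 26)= 14950 / 63909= 0.23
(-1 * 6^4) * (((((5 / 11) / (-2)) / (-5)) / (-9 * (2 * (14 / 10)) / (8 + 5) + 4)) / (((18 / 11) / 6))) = -7020 / 67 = -104.78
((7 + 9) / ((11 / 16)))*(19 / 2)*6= 14592 / 11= 1326.55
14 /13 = 1.08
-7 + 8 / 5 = -27 / 5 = -5.40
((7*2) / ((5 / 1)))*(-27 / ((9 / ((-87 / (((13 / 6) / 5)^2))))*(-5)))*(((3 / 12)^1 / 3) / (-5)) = 12.97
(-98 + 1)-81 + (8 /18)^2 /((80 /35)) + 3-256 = -34904 /81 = -430.91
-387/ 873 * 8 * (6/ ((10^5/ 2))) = -129/ 303125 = -0.00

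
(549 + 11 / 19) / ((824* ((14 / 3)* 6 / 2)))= 5221 / 109592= 0.05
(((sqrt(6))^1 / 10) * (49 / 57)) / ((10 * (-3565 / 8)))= -98 * sqrt(6) / 5080125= -0.00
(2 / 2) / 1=1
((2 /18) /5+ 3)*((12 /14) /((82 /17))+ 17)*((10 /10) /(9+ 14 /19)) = 2547824 /477855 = 5.33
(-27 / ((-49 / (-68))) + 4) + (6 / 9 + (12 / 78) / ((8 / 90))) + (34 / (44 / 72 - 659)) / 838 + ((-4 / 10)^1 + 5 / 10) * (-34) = -467302730933 / 13556003370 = -34.47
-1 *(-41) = 41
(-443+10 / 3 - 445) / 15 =-2654 / 45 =-58.98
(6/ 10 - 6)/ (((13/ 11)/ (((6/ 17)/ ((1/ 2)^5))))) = -57024/ 1105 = -51.61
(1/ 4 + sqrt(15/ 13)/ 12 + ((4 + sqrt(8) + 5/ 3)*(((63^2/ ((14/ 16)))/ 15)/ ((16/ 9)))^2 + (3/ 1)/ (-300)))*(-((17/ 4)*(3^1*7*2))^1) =-5853358791/ 200 - 1032944157*sqrt(2)/ 100 - 119*sqrt(195)/ 104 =-43874846.29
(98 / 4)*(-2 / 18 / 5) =-49 / 90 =-0.54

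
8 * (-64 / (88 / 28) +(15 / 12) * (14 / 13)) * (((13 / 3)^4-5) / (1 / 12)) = -816749248 / 1287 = -634614.80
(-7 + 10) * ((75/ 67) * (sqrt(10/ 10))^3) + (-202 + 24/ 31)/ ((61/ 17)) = -6679607/ 126697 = -52.72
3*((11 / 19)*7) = 231 / 19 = 12.16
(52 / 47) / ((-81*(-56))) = 13 / 53298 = 0.00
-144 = -144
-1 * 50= -50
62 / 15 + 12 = 242 / 15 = 16.13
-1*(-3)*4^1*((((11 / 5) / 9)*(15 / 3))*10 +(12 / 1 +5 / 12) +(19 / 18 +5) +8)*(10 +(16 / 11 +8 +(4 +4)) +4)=481978 / 33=14605.39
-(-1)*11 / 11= 1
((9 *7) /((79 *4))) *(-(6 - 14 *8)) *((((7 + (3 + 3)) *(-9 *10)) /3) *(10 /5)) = -1302210 /79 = -16483.67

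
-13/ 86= -0.15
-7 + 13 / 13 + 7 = 1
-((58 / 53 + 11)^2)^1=-410881 / 2809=-146.27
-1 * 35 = -35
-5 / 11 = -0.45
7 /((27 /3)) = 7 /9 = 0.78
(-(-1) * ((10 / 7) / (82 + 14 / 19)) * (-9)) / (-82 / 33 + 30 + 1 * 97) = -9405 / 7535906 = -0.00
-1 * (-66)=66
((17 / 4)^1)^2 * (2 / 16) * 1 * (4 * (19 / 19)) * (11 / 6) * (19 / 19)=3179 / 192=16.56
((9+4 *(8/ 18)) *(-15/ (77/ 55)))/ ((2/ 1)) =-2425/ 42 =-57.74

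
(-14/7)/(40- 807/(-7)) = -14/1087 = -0.01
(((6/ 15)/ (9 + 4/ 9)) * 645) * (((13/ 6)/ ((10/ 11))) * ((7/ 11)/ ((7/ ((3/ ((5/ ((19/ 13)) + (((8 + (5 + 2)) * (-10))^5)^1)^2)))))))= 0.00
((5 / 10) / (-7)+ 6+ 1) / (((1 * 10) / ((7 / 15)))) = 97 / 300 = 0.32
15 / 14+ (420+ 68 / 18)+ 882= 164663 / 126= 1306.85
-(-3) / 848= 3 / 848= 0.00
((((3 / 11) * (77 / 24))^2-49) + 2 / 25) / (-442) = 77047 / 707200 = 0.11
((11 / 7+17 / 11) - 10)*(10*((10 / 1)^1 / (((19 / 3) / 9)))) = -1431000 / 1463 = -978.13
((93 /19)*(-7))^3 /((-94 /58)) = 8000939079 /322373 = 24818.89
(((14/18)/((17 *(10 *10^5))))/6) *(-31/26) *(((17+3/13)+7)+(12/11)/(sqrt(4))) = -256277/1137708000000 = -0.00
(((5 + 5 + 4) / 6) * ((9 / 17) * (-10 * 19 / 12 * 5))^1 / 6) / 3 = -3325 / 612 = -5.43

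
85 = 85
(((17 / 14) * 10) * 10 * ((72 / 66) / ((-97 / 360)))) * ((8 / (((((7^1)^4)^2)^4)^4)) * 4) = -117504000 / 11112495068918961756754125419925572296812372320429193356791883840690226858896635166421384230044962161744967866669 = -0.00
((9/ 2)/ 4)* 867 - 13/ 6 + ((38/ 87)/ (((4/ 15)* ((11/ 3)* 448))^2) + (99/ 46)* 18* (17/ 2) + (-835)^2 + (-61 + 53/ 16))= 271535182862981309/ 388757225472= 698469.80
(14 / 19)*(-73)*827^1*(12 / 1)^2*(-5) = 608539680 / 19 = 32028404.21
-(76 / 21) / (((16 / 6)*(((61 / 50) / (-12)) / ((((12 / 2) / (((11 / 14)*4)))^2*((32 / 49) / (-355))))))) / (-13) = 328320 / 47688641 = 0.01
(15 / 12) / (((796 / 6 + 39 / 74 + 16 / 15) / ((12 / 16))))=8325 / 1192232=0.01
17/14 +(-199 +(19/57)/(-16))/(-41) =2039/336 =6.07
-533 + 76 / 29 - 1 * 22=-16019 / 29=-552.38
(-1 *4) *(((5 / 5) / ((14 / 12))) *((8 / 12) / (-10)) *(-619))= -4952 / 35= -141.49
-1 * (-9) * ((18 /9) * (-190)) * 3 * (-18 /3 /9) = 6840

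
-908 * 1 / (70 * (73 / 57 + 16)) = -25878 / 34475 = -0.75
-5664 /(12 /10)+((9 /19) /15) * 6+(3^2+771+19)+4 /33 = -12291361 /3135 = -3920.69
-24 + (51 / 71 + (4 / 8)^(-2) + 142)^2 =108392905 / 5041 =21502.26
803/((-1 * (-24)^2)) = -803/576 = -1.39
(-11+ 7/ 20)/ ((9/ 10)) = -71/ 6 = -11.83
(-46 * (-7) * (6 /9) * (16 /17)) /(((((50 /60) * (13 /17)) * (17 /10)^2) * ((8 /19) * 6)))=489440 /11271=43.42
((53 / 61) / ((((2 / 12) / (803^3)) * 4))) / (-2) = -82327278693 / 244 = -337406879.89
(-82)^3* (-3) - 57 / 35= 57893583 / 35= 1654102.37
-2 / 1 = -2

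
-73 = -73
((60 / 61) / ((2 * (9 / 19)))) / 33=0.03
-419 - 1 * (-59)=-360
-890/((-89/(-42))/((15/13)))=-6300/13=-484.62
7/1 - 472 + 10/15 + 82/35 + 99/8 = -377677/840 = -449.62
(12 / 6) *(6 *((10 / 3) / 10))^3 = 16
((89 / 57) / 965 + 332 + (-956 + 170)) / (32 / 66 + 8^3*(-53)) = 274693991 / 16418479120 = 0.02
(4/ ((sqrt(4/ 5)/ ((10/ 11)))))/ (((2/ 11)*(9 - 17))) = -5*sqrt(5)/ 4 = -2.80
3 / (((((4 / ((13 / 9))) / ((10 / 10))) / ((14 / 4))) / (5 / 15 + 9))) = 637 / 18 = 35.39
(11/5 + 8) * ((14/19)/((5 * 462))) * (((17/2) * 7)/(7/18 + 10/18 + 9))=18207/935275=0.02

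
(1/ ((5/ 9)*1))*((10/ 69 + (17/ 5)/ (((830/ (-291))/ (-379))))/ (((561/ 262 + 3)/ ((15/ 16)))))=50858325321/ 342856400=148.34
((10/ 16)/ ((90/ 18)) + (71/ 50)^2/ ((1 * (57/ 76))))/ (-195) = -42203/ 2925000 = -0.01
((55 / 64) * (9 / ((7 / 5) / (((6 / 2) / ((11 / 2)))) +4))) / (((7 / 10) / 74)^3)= 94024631250 / 67571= 1391493.85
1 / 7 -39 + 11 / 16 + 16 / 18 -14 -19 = -70843 / 1008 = -70.28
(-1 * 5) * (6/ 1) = -30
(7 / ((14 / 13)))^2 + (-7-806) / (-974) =83929 / 1948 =43.08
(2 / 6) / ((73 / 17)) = 17 / 219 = 0.08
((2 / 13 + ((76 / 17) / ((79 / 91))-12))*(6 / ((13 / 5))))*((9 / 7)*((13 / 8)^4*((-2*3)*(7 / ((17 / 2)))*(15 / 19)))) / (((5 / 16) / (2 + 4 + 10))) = 12003268095 / 433789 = 27670.75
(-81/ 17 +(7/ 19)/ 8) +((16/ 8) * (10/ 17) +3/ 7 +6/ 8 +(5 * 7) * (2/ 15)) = 2.30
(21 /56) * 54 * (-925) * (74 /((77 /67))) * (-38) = 3529042425 /77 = 45831719.81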